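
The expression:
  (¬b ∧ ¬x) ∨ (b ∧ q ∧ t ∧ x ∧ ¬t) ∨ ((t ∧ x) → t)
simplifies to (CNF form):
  True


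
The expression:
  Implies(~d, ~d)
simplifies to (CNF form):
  True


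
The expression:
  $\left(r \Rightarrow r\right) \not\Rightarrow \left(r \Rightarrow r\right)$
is never true.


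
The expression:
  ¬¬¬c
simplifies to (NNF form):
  ¬c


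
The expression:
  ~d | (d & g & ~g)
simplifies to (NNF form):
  ~d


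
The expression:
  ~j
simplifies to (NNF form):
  ~j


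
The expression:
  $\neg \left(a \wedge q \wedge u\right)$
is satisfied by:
  {u: False, q: False, a: False}
  {a: True, u: False, q: False}
  {q: True, u: False, a: False}
  {a: True, q: True, u: False}
  {u: True, a: False, q: False}
  {a: True, u: True, q: False}
  {q: True, u: True, a: False}


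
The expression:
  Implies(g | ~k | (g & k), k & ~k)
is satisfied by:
  {k: True, g: False}


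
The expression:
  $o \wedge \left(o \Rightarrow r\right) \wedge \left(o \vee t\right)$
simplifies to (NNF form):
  $o \wedge r$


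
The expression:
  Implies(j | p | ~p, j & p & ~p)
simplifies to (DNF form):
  False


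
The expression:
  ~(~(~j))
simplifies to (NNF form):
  ~j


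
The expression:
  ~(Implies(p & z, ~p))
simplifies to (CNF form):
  p & z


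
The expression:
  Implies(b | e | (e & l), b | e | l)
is always true.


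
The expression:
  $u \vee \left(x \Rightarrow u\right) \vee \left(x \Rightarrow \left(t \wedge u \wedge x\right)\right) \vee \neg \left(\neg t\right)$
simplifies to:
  $t \vee u \vee \neg x$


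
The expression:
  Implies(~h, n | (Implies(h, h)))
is always true.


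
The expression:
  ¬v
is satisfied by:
  {v: False}


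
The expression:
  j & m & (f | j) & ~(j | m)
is never true.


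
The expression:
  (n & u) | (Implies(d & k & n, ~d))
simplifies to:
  u | ~d | ~k | ~n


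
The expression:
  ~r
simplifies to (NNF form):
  ~r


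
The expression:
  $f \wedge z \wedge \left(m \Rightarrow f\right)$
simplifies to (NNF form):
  $f \wedge z$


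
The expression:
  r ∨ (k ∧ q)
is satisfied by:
  {r: True, k: True, q: True}
  {r: True, k: True, q: False}
  {r: True, q: True, k: False}
  {r: True, q: False, k: False}
  {k: True, q: True, r: False}


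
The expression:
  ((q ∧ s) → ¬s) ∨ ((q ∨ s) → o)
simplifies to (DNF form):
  o ∨ ¬q ∨ ¬s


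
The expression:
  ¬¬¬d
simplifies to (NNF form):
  ¬d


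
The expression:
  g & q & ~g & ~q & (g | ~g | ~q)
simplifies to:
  False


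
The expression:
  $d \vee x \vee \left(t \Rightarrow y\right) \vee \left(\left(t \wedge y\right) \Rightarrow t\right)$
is always true.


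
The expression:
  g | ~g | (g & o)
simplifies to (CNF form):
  True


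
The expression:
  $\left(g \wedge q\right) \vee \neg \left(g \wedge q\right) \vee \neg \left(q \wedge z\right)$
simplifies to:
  $\text{True}$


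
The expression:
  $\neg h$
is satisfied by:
  {h: False}


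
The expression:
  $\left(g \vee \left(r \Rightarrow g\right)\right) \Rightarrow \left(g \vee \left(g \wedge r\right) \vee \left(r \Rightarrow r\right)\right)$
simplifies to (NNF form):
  $\text{True}$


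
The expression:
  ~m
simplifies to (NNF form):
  ~m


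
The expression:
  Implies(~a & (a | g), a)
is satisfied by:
  {a: True, g: False}
  {g: False, a: False}
  {g: True, a: True}


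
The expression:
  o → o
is always true.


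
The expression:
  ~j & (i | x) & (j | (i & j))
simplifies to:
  False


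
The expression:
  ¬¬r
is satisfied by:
  {r: True}


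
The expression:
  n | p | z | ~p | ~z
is always true.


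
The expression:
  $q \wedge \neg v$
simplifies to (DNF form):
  $q \wedge \neg v$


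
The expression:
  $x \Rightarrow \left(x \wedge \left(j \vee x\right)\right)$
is always true.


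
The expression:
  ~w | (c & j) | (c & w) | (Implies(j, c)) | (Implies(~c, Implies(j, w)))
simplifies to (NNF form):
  True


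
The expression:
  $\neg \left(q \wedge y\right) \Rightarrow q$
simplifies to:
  $q$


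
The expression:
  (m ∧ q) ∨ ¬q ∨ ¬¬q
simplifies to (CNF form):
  True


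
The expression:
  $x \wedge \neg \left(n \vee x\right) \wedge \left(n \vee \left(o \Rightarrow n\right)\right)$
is never true.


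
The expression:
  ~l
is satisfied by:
  {l: False}


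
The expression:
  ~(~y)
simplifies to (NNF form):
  y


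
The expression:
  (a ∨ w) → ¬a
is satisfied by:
  {a: False}


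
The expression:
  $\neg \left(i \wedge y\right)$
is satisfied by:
  {y: False, i: False}
  {i: True, y: False}
  {y: True, i: False}


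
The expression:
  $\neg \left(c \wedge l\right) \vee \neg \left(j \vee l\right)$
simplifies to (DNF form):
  $\neg c \vee \neg l$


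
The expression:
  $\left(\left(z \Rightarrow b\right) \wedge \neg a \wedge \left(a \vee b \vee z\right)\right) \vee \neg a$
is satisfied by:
  {a: False}


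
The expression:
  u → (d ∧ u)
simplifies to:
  d ∨ ¬u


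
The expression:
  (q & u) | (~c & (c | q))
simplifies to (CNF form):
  q & (u | ~c)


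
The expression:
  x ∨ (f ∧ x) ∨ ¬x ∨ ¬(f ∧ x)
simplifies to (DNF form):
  True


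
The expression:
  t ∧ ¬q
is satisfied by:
  {t: True, q: False}


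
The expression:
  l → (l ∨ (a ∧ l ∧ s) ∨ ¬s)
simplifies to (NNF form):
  True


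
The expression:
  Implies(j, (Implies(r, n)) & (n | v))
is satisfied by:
  {n: True, v: True, j: False, r: False}
  {n: True, v: False, j: False, r: False}
  {r: True, n: True, v: True, j: False}
  {r: True, n: True, v: False, j: False}
  {v: True, r: False, n: False, j: False}
  {v: False, r: False, n: False, j: False}
  {r: True, v: True, n: False, j: False}
  {r: True, v: False, n: False, j: False}
  {j: True, n: True, v: True, r: False}
  {j: True, n: True, v: False, r: False}
  {j: True, r: True, n: True, v: True}
  {j: True, r: True, n: True, v: False}
  {j: True, v: True, n: False, r: False}


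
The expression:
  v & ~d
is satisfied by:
  {v: True, d: False}


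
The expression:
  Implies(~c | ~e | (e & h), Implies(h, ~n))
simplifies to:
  ~h | ~n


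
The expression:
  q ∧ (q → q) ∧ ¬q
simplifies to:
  False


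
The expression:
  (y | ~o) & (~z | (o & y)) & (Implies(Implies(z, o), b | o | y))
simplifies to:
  (b | y) & (o | ~z) & (y | ~o)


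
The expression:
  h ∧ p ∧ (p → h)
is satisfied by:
  {h: True, p: True}


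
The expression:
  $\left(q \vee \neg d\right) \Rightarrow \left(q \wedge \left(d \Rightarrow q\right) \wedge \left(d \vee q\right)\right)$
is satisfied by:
  {d: True, q: True}
  {d: True, q: False}
  {q: True, d: False}


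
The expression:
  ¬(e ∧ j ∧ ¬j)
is always true.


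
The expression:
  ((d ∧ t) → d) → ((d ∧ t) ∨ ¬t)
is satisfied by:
  {d: True, t: False}
  {t: False, d: False}
  {t: True, d: True}


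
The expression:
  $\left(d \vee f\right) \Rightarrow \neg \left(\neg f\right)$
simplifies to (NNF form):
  $f \vee \neg d$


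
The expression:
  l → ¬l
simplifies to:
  ¬l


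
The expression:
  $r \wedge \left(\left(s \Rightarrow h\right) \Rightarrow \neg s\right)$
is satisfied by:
  {r: True, s: False, h: False}
  {r: True, h: True, s: False}
  {r: True, s: True, h: False}


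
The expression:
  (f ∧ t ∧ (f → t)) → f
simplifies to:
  True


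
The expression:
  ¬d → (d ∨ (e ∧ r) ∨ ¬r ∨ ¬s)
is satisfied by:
  {d: True, e: True, s: False, r: False}
  {d: True, s: False, e: False, r: False}
  {e: True, d: False, s: False, r: False}
  {d: False, s: False, e: False, r: False}
  {r: True, d: True, e: True, s: False}
  {r: True, d: True, s: False, e: False}
  {r: True, e: True, d: False, s: False}
  {r: True, d: False, s: False, e: False}
  {d: True, s: True, e: True, r: False}
  {d: True, s: True, r: False, e: False}
  {s: True, e: True, r: False, d: False}
  {s: True, r: False, e: False, d: False}
  {d: True, s: True, r: True, e: True}
  {d: True, s: True, r: True, e: False}
  {s: True, r: True, e: True, d: False}


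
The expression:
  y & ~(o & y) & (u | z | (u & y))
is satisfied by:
  {y: True, z: True, u: True, o: False}
  {y: True, z: True, u: False, o: False}
  {y: True, u: True, z: False, o: False}


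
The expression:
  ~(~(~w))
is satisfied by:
  {w: False}


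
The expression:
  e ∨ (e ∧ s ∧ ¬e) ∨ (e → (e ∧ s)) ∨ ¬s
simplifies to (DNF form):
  True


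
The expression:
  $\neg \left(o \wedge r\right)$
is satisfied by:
  {o: False, r: False}
  {r: True, o: False}
  {o: True, r: False}


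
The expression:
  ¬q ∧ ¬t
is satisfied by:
  {q: False, t: False}


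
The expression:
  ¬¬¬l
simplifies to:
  ¬l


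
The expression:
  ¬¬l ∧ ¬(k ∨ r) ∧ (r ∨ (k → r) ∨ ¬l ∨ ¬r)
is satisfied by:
  {l: True, r: False, k: False}


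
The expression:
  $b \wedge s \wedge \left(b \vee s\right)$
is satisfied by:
  {b: True, s: True}


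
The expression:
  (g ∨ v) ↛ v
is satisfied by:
  {g: True, v: False}


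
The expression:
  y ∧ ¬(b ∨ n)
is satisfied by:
  {y: True, n: False, b: False}


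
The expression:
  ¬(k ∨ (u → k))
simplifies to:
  u ∧ ¬k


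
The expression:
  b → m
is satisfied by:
  {m: True, b: False}
  {b: False, m: False}
  {b: True, m: True}


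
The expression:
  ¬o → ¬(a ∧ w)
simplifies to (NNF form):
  o ∨ ¬a ∨ ¬w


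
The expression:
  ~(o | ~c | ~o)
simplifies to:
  False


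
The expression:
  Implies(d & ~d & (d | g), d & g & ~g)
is always true.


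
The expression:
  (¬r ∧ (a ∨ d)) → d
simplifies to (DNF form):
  d ∨ r ∨ ¬a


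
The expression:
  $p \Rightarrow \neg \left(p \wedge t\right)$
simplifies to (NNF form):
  $\neg p \vee \neg t$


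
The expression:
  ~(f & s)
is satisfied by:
  {s: False, f: False}
  {f: True, s: False}
  {s: True, f: False}


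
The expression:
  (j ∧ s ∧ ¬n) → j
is always true.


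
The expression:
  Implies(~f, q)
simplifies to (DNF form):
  f | q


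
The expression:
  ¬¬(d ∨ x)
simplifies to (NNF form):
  d ∨ x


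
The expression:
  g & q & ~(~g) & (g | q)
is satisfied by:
  {g: True, q: True}


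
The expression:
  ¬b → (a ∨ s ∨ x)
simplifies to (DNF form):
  a ∨ b ∨ s ∨ x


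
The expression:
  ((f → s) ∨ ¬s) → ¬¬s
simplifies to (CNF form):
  s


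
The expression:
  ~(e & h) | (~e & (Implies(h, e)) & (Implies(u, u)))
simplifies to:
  ~e | ~h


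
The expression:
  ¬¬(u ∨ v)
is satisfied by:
  {v: True, u: True}
  {v: True, u: False}
  {u: True, v: False}


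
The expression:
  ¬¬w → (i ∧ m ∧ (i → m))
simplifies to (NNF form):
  (i ∧ m) ∨ ¬w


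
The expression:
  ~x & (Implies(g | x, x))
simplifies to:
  ~g & ~x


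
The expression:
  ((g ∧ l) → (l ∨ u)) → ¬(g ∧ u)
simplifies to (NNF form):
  ¬g ∨ ¬u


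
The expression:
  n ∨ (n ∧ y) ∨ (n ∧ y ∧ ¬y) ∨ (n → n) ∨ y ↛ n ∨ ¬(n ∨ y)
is always true.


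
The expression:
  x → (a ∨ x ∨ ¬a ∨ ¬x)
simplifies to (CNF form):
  True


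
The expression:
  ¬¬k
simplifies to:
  k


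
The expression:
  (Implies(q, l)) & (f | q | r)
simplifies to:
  (l & q) | (f & ~q) | (r & ~q)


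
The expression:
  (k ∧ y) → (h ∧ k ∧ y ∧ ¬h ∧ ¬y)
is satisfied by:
  {k: False, y: False}
  {y: True, k: False}
  {k: True, y: False}


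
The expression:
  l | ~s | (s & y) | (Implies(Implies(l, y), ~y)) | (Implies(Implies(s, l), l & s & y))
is always true.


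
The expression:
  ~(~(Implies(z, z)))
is always true.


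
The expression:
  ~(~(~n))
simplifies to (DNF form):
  ~n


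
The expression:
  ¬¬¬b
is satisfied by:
  {b: False}


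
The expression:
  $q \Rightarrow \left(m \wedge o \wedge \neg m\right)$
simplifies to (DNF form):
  $\neg q$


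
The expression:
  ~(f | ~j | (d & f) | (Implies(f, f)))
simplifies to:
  False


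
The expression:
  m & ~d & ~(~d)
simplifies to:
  False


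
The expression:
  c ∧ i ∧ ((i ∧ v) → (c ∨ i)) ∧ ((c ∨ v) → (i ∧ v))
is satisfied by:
  {c: True, i: True, v: True}


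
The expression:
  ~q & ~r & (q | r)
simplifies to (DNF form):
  False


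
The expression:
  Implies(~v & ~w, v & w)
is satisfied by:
  {v: True, w: True}
  {v: True, w: False}
  {w: True, v: False}


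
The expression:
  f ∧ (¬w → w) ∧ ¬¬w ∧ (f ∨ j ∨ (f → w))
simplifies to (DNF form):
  f ∧ w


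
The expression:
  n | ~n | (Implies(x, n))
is always true.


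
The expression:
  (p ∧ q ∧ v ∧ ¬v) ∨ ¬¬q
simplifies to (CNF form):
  q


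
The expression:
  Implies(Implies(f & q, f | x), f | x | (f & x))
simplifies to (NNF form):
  f | x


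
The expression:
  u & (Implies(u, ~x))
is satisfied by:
  {u: True, x: False}


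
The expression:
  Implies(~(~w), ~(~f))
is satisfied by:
  {f: True, w: False}
  {w: False, f: False}
  {w: True, f: True}


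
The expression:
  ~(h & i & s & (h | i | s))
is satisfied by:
  {s: False, i: False, h: False}
  {h: True, s: False, i: False}
  {i: True, s: False, h: False}
  {h: True, i: True, s: False}
  {s: True, h: False, i: False}
  {h: True, s: True, i: False}
  {i: True, s: True, h: False}


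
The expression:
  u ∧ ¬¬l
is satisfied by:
  {u: True, l: True}


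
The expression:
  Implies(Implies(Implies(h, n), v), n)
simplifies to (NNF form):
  n | (~h & ~v)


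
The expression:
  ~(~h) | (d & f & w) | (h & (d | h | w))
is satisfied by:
  {d: True, h: True, w: True, f: True}
  {d: True, h: True, w: True, f: False}
  {d: True, h: True, f: True, w: False}
  {d: True, h: True, f: False, w: False}
  {h: True, w: True, f: True, d: False}
  {h: True, w: True, f: False, d: False}
  {h: True, w: False, f: True, d: False}
  {h: True, w: False, f: False, d: False}
  {d: True, w: True, f: True, h: False}


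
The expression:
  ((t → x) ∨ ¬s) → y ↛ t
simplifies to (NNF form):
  (s ∨ ¬t) ∧ (t ∨ y) ∧ (¬t ∨ ¬x)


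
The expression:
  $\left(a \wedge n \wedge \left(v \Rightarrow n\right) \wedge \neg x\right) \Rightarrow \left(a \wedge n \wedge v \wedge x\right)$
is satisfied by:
  {x: True, n: False, a: False}
  {n: False, a: False, x: False}
  {a: True, x: True, n: False}
  {a: True, n: False, x: False}
  {x: True, n: True, a: False}
  {n: True, x: False, a: False}
  {a: True, n: True, x: True}


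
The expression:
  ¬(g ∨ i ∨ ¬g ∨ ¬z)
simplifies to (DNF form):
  False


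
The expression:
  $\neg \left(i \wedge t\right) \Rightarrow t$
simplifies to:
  $t$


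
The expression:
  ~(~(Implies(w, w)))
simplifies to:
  True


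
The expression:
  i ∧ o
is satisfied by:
  {i: True, o: True}


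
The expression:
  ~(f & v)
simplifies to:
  ~f | ~v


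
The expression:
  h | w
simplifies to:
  h | w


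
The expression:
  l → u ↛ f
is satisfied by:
  {u: True, l: False, f: False}
  {u: False, l: False, f: False}
  {f: True, u: True, l: False}
  {f: True, u: False, l: False}
  {l: True, u: True, f: False}


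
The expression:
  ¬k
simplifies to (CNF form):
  ¬k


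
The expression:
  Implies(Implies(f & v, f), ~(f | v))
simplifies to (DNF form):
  ~f & ~v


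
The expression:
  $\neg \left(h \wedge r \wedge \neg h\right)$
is always true.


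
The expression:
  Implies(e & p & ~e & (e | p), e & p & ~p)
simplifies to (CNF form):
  True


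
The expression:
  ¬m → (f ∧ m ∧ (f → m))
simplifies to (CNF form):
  m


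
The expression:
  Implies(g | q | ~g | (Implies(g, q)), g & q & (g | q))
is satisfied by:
  {g: True, q: True}


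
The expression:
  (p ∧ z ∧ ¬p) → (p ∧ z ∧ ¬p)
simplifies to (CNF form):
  True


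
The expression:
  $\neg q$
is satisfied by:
  {q: False}


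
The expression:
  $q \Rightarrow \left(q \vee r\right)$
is always true.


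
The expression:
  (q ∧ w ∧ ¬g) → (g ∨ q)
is always true.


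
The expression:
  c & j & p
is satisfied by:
  {p: True, c: True, j: True}


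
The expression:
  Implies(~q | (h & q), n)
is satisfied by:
  {n: True, q: True, h: False}
  {n: True, q: False, h: False}
  {n: True, h: True, q: True}
  {n: True, h: True, q: False}
  {q: True, h: False, n: False}


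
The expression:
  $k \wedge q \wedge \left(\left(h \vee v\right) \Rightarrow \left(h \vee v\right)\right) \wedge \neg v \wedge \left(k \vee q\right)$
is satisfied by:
  {q: True, k: True, v: False}


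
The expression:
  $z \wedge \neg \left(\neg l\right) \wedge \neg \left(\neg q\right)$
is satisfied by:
  {z: True, q: True, l: True}


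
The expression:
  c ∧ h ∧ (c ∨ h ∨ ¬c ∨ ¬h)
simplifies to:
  c ∧ h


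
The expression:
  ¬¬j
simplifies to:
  j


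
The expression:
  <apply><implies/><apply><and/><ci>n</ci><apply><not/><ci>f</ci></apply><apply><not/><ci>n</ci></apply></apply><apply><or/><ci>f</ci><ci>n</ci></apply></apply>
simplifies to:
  <true/>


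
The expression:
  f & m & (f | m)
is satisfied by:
  {m: True, f: True}


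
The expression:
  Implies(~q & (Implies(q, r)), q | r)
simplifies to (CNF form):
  q | r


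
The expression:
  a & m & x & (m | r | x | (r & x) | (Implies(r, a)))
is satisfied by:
  {a: True, m: True, x: True}


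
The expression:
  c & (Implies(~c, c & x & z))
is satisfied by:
  {c: True}


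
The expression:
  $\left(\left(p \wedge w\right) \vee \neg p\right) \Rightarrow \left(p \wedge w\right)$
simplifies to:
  $p$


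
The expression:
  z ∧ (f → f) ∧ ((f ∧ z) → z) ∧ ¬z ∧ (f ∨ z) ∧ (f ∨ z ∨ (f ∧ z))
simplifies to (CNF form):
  False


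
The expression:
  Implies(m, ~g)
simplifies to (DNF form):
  ~g | ~m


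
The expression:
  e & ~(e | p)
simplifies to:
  False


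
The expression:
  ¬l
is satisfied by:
  {l: False}


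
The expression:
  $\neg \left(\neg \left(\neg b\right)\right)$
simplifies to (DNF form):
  $\neg b$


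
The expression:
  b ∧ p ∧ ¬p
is never true.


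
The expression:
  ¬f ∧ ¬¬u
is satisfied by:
  {u: True, f: False}


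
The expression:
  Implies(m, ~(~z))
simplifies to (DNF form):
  z | ~m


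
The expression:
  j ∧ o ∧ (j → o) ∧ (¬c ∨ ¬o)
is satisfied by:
  {j: True, o: True, c: False}


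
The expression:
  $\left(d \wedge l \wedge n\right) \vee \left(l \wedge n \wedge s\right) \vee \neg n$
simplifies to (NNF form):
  $\left(d \wedge l\right) \vee \left(l \wedge s\right) \vee \neg n$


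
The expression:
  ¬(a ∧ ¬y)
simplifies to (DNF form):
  y ∨ ¬a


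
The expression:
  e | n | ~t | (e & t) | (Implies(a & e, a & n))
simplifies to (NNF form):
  True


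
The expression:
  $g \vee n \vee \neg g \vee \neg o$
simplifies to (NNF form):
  $\text{True}$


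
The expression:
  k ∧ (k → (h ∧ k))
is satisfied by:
  {h: True, k: True}


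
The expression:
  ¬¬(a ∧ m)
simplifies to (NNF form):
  a ∧ m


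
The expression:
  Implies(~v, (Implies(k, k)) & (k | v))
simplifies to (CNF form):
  k | v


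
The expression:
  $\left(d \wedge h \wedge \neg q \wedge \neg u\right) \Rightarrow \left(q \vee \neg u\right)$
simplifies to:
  $\text{True}$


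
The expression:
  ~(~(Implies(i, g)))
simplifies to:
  g | ~i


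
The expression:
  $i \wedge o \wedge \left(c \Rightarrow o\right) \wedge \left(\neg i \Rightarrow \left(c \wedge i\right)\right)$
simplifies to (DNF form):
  $i \wedge o$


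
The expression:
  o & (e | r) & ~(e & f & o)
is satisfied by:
  {r: True, o: True, f: False, e: False}
  {r: True, e: True, o: True, f: False}
  {e: True, o: True, f: False, r: False}
  {r: True, f: True, o: True, e: False}


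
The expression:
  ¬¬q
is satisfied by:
  {q: True}


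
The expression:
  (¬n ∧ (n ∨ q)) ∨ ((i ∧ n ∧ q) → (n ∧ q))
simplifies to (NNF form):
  True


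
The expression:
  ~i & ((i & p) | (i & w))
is never true.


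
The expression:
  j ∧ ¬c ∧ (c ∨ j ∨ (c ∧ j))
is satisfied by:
  {j: True, c: False}


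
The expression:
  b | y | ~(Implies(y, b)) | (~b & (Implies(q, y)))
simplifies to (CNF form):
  b | y | ~q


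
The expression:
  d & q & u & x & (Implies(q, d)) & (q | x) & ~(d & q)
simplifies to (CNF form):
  False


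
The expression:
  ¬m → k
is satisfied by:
  {k: True, m: True}
  {k: True, m: False}
  {m: True, k: False}


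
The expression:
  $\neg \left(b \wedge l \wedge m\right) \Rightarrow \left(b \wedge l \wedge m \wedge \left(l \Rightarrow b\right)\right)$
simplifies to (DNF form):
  $b \wedge l \wedge m$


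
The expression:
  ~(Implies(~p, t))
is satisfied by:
  {p: False, t: False}


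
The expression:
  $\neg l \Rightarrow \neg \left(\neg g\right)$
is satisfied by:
  {l: True, g: True}
  {l: True, g: False}
  {g: True, l: False}


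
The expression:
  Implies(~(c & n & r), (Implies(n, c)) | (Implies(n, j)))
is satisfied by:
  {c: True, j: True, n: False}
  {c: True, j: False, n: False}
  {j: True, c: False, n: False}
  {c: False, j: False, n: False}
  {n: True, c: True, j: True}
  {n: True, c: True, j: False}
  {n: True, j: True, c: False}


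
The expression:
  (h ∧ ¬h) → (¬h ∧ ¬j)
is always true.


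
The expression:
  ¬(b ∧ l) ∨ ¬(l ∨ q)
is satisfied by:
  {l: False, b: False}
  {b: True, l: False}
  {l: True, b: False}


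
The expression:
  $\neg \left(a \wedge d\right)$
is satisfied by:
  {d: False, a: False}
  {a: True, d: False}
  {d: True, a: False}


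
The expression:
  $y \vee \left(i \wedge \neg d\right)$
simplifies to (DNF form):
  $y \vee \left(i \wedge \neg d\right)$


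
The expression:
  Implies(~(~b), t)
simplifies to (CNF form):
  t | ~b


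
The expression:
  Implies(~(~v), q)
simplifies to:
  q | ~v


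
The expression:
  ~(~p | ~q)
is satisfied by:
  {p: True, q: True}


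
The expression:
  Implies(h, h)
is always true.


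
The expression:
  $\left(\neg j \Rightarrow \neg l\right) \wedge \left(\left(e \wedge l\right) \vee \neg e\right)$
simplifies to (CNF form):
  $\left(j \vee \neg e\right) \wedge \left(j \vee \neg l\right) \wedge \left(l \vee \neg e\right) \wedge \left(l \vee \neg l\right)$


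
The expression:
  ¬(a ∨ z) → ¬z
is always true.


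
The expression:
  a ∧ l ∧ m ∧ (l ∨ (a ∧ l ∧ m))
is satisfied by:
  {a: True, m: True, l: True}


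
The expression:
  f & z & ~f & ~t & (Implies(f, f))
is never true.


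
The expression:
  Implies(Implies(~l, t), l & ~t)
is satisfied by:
  {t: False}


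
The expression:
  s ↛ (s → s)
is never true.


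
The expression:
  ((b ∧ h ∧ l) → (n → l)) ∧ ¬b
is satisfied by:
  {b: False}


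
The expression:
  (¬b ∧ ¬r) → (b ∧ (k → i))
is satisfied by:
  {r: True, b: True}
  {r: True, b: False}
  {b: True, r: False}


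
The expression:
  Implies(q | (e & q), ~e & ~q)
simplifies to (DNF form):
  ~q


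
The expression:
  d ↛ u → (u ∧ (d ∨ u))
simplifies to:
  u ∨ ¬d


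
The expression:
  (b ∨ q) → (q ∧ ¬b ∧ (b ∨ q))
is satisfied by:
  {b: False}


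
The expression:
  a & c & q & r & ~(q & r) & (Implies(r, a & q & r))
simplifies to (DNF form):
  False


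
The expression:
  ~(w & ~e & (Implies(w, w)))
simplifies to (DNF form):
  e | ~w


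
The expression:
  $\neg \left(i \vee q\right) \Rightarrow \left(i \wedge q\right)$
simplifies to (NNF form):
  $i \vee q$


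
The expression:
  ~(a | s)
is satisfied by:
  {a: False, s: False}


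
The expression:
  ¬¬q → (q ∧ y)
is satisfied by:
  {y: True, q: False}
  {q: False, y: False}
  {q: True, y: True}


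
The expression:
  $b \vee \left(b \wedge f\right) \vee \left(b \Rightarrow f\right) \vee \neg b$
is always true.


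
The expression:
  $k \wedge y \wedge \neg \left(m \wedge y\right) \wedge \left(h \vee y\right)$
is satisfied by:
  {y: True, k: True, m: False}


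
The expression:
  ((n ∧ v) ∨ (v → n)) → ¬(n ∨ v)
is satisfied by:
  {n: False}


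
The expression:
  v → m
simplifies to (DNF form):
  m ∨ ¬v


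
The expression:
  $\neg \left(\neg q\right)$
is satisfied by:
  {q: True}


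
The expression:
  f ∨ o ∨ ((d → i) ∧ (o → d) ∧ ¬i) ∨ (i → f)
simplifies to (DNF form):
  f ∨ o ∨ ¬i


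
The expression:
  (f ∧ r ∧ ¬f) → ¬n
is always true.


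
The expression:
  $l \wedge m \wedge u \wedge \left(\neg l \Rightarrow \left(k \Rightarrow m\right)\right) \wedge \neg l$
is never true.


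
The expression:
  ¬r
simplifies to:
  ¬r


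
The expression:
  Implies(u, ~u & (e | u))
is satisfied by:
  {u: False}


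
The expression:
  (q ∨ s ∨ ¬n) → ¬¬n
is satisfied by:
  {n: True}


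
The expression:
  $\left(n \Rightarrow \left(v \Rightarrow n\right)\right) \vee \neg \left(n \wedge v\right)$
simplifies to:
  $\text{True}$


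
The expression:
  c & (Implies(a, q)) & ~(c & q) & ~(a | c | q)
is never true.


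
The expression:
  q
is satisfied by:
  {q: True}


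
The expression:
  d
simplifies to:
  d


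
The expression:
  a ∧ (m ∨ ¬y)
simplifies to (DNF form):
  (a ∧ m) ∨ (a ∧ ¬y)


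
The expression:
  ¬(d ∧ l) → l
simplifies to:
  l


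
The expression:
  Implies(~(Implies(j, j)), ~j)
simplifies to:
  True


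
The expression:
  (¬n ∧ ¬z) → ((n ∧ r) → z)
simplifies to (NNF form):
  True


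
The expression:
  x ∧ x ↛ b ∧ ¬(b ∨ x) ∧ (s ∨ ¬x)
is never true.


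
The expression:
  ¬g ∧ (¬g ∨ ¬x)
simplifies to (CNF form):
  ¬g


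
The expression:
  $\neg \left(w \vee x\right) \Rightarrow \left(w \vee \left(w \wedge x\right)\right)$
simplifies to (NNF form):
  $w \vee x$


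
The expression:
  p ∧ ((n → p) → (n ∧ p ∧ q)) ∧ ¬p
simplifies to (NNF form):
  False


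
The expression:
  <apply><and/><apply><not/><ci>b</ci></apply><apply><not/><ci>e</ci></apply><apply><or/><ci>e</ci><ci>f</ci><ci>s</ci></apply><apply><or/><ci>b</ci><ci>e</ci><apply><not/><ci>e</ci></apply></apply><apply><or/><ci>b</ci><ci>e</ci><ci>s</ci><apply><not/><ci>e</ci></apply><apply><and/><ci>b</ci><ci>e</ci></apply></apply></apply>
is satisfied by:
  {s: True, f: True, e: False, b: False}
  {s: True, e: False, f: False, b: False}
  {f: True, s: False, e: False, b: False}


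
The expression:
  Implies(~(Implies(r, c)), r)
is always true.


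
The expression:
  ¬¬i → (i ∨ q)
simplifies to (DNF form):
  True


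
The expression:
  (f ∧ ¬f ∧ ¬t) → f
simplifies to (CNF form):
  True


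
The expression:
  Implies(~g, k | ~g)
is always true.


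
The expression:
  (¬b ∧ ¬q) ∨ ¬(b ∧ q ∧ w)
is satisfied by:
  {w: False, q: False, b: False}
  {b: True, w: False, q: False}
  {q: True, w: False, b: False}
  {b: True, q: True, w: False}
  {w: True, b: False, q: False}
  {b: True, w: True, q: False}
  {q: True, w: True, b: False}


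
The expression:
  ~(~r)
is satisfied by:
  {r: True}


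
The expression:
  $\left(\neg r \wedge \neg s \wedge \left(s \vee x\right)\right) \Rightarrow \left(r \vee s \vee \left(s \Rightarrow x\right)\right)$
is always true.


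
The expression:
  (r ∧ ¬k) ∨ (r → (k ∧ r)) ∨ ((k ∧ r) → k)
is always true.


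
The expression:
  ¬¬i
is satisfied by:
  {i: True}


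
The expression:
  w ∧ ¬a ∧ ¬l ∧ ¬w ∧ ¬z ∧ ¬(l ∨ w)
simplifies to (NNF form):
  False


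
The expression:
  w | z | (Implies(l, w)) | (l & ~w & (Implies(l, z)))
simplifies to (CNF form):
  w | z | ~l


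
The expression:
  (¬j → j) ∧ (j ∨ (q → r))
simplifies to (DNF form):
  j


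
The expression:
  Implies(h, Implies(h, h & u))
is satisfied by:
  {u: True, h: False}
  {h: False, u: False}
  {h: True, u: True}


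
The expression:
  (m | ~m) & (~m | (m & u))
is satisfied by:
  {u: True, m: False}
  {m: False, u: False}
  {m: True, u: True}


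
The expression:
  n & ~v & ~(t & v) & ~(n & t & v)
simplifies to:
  n & ~v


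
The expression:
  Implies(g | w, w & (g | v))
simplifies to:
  (g & w) | (v & ~g) | (~g & ~w)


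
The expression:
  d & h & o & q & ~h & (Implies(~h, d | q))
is never true.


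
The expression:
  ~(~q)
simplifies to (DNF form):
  q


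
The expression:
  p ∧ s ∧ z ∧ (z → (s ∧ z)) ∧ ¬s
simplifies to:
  False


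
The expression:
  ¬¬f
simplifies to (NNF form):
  f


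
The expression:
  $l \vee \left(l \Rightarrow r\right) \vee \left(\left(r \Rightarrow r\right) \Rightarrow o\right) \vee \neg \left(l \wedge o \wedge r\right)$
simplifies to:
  $\text{True}$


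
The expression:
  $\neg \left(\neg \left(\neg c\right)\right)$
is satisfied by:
  {c: False}


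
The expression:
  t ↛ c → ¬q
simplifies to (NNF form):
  c ∨ ¬q ∨ ¬t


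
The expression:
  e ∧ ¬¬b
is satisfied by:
  {e: True, b: True}


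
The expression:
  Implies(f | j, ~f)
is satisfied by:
  {f: False}


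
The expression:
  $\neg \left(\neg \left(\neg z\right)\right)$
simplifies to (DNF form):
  $\neg z$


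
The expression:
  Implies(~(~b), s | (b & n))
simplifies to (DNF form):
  n | s | ~b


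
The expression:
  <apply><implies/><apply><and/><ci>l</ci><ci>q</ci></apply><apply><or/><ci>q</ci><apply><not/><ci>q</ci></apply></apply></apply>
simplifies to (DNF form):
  <true/>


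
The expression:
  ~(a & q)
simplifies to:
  ~a | ~q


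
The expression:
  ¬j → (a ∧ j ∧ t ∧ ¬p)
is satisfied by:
  {j: True}


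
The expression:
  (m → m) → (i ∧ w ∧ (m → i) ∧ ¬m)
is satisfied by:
  {i: True, w: True, m: False}


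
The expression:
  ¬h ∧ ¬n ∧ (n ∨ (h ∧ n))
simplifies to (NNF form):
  False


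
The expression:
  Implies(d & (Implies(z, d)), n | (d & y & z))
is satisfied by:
  {n: True, z: True, y: True, d: False}
  {n: True, z: True, y: False, d: False}
  {n: True, y: True, z: False, d: False}
  {n: True, y: False, z: False, d: False}
  {z: True, y: True, n: False, d: False}
  {z: True, n: False, y: False, d: False}
  {z: False, y: True, n: False, d: False}
  {z: False, n: False, y: False, d: False}
  {n: True, d: True, z: True, y: True}
  {n: True, d: True, z: True, y: False}
  {n: True, d: True, y: True, z: False}
  {n: True, d: True, y: False, z: False}
  {d: True, z: True, y: True, n: False}


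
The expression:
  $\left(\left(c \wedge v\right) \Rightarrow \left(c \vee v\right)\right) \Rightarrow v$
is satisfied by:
  {v: True}


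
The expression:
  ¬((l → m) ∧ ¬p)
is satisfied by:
  {p: True, l: True, m: False}
  {p: True, l: False, m: False}
  {p: True, m: True, l: True}
  {p: True, m: True, l: False}
  {l: True, m: False, p: False}


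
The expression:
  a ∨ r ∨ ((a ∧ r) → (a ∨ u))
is always true.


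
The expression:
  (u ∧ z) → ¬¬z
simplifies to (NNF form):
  True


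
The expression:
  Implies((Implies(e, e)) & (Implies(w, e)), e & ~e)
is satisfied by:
  {w: True, e: False}


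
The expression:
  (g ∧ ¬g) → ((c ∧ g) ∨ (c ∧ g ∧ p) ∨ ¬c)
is always true.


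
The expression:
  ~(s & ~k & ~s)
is always true.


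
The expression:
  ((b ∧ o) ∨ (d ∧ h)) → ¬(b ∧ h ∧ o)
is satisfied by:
  {h: False, o: False, b: False}
  {b: True, h: False, o: False}
  {o: True, h: False, b: False}
  {b: True, o: True, h: False}
  {h: True, b: False, o: False}
  {b: True, h: True, o: False}
  {o: True, h: True, b: False}


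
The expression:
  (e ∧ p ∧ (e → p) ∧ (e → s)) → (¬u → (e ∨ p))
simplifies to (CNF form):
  True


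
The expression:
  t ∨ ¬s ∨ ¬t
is always true.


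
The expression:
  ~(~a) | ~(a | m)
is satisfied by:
  {a: True, m: False}
  {m: False, a: False}
  {m: True, a: True}


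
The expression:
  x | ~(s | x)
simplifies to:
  x | ~s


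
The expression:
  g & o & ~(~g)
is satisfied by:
  {g: True, o: True}


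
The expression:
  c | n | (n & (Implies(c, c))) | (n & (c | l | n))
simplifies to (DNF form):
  c | n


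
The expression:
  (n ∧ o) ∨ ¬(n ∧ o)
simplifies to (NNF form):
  True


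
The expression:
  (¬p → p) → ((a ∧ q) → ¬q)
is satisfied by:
  {p: False, q: False, a: False}
  {a: True, p: False, q: False}
  {q: True, p: False, a: False}
  {a: True, q: True, p: False}
  {p: True, a: False, q: False}
  {a: True, p: True, q: False}
  {q: True, p: True, a: False}


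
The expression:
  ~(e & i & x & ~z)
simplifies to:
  z | ~e | ~i | ~x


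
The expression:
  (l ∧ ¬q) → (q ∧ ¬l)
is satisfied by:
  {q: True, l: False}
  {l: False, q: False}
  {l: True, q: True}


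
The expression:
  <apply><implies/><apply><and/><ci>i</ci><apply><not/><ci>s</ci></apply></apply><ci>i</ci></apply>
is always true.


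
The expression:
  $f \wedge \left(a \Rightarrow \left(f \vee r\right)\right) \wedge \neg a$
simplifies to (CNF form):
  $f \wedge \neg a$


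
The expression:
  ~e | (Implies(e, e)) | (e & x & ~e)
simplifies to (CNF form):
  True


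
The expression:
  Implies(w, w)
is always true.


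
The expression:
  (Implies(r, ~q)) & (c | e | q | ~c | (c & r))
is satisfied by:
  {q: False, r: False}
  {r: True, q: False}
  {q: True, r: False}


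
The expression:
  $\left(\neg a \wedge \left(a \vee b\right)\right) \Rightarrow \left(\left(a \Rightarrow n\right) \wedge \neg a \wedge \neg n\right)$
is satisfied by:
  {a: True, n: False, b: False}
  {n: False, b: False, a: False}
  {b: True, a: True, n: False}
  {b: True, n: False, a: False}
  {a: True, n: True, b: False}
  {n: True, a: False, b: False}
  {b: True, n: True, a: True}


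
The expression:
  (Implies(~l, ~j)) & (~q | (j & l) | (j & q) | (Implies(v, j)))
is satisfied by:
  {l: True, q: False, v: False, j: False}
  {l: False, q: False, v: False, j: False}
  {l: True, v: True, q: False, j: False}
  {v: True, l: False, q: False, j: False}
  {l: True, q: True, v: False, j: False}
  {q: True, l: False, v: False, j: False}
  {j: True, l: True, q: False, v: False}
  {j: True, v: True, l: True, q: False}
  {j: True, l: True, q: True, v: False}
  {j: True, v: True, l: True, q: True}


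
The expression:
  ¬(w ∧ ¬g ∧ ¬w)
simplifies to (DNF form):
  True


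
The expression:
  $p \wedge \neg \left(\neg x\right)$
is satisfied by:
  {p: True, x: True}


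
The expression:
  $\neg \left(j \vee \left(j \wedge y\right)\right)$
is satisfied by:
  {j: False}


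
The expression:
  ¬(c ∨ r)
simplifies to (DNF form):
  ¬c ∧ ¬r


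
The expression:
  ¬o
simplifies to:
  ¬o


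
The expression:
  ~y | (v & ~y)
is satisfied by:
  {y: False}


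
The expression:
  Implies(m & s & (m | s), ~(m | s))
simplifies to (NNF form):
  ~m | ~s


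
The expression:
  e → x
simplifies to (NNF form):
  x ∨ ¬e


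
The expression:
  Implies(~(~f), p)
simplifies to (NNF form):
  p | ~f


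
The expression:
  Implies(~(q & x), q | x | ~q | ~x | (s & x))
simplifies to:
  True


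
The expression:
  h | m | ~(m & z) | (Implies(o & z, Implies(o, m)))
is always true.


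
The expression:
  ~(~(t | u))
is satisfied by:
  {t: True, u: True}
  {t: True, u: False}
  {u: True, t: False}


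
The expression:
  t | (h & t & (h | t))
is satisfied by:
  {t: True}


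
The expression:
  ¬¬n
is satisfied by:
  {n: True}


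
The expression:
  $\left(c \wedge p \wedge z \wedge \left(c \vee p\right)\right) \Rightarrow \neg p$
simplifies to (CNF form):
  $\neg c \vee \neg p \vee \neg z$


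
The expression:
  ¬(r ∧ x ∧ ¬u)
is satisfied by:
  {u: True, x: False, r: False}
  {u: False, x: False, r: False}
  {r: True, u: True, x: False}
  {r: True, u: False, x: False}
  {x: True, u: True, r: False}
  {x: True, u: False, r: False}
  {x: True, r: True, u: True}


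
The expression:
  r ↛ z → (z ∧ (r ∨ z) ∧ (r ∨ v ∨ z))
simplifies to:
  z ∨ ¬r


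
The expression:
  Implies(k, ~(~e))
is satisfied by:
  {e: True, k: False}
  {k: False, e: False}
  {k: True, e: True}


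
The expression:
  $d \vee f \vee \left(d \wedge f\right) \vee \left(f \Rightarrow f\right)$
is always true.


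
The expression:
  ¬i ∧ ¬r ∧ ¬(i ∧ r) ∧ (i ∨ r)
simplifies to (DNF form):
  False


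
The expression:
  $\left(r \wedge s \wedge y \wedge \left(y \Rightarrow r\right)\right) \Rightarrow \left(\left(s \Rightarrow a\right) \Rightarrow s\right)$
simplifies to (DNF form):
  $\text{True}$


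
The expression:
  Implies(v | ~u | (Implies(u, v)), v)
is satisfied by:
  {v: True, u: True}
  {v: True, u: False}
  {u: True, v: False}


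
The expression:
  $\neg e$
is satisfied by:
  {e: False}


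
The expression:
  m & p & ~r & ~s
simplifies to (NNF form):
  m & p & ~r & ~s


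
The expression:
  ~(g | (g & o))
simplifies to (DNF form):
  ~g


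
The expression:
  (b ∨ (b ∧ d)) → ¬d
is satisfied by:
  {d: False, b: False}
  {b: True, d: False}
  {d: True, b: False}


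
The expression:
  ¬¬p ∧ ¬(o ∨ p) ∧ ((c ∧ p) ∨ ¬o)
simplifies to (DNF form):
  False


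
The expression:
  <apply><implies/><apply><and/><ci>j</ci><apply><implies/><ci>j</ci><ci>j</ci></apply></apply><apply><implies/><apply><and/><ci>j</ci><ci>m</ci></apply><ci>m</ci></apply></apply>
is always true.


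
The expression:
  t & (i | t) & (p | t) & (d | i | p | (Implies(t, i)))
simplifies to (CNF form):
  t & (d | i | p)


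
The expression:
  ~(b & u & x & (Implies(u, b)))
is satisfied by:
  {u: False, x: False, b: False}
  {b: True, u: False, x: False}
  {x: True, u: False, b: False}
  {b: True, x: True, u: False}
  {u: True, b: False, x: False}
  {b: True, u: True, x: False}
  {x: True, u: True, b: False}


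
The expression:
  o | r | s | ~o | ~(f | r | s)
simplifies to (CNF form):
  True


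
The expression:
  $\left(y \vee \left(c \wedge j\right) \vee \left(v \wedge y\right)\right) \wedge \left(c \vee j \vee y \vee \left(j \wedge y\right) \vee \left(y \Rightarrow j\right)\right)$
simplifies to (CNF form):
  $\left(c \vee y\right) \wedge \left(j \vee y\right)$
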